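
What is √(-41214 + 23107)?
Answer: I*√18107 ≈ 134.56*I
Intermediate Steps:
√(-41214 + 23107) = √(-18107) = I*√18107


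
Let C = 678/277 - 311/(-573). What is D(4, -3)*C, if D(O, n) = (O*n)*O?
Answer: -7594256/52907 ≈ -143.54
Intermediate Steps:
D(O, n) = n*O**2
C = 474641/158721 (C = 678*(1/277) - 311*(-1/573) = 678/277 + 311/573 = 474641/158721 ≈ 2.9904)
D(4, -3)*C = -3*4**2*(474641/158721) = -3*16*(474641/158721) = -48*474641/158721 = -7594256/52907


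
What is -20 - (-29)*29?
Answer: 821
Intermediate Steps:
-20 - (-29)*29 = -20 - 29*(-29) = -20 + 841 = 821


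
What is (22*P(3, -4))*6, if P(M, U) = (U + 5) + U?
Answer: -396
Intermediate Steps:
P(M, U) = 5 + 2*U (P(M, U) = (5 + U) + U = 5 + 2*U)
(22*P(3, -4))*6 = (22*(5 + 2*(-4)))*6 = (22*(5 - 8))*6 = (22*(-3))*6 = -66*6 = -396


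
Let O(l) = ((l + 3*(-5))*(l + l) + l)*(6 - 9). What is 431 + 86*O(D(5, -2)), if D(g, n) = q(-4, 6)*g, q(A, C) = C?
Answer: -239509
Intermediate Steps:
D(g, n) = 6*g
O(l) = -3*l - 6*l*(-15 + l) (O(l) = ((l - 15)*(2*l) + l)*(-3) = ((-15 + l)*(2*l) + l)*(-3) = (2*l*(-15 + l) + l)*(-3) = (l + 2*l*(-15 + l))*(-3) = -3*l - 6*l*(-15 + l))
431 + 86*O(D(5, -2)) = 431 + 86*(3*(6*5)*(29 - 12*5)) = 431 + 86*(3*30*(29 - 2*30)) = 431 + 86*(3*30*(29 - 60)) = 431 + 86*(3*30*(-31)) = 431 + 86*(-2790) = 431 - 239940 = -239509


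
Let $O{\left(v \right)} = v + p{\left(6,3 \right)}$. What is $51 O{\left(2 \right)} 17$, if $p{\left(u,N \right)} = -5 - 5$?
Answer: $-6936$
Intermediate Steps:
$p{\left(u,N \right)} = -10$ ($p{\left(u,N \right)} = -5 - 5 = -10$)
$O{\left(v \right)} = -10 + v$ ($O{\left(v \right)} = v - 10 = -10 + v$)
$51 O{\left(2 \right)} 17 = 51 \left(-10 + 2\right) 17 = 51 \left(\left(-8\right) 17\right) = 51 \left(-136\right) = -6936$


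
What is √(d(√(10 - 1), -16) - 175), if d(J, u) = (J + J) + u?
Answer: I*√185 ≈ 13.601*I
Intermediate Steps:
d(J, u) = u + 2*J (d(J, u) = 2*J + u = u + 2*J)
√(d(√(10 - 1), -16) - 175) = √((-16 + 2*√(10 - 1)) - 175) = √((-16 + 2*√9) - 175) = √((-16 + 2*3) - 175) = √((-16 + 6) - 175) = √(-10 - 175) = √(-185) = I*√185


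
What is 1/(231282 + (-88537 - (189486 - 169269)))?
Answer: 1/122528 ≈ 8.1614e-6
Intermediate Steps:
1/(231282 + (-88537 - (189486 - 169269))) = 1/(231282 + (-88537 - 1*20217)) = 1/(231282 + (-88537 - 20217)) = 1/(231282 - 108754) = 1/122528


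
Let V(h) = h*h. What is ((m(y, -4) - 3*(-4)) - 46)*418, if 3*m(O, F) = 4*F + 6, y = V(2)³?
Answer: -46816/3 ≈ -15605.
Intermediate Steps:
V(h) = h²
y = 64 (y = (2²)³ = 4³ = 64)
m(O, F) = 2 + 4*F/3 (m(O, F) = (4*F + 6)/3 = (6 + 4*F)/3 = 2 + 4*F/3)
((m(y, -4) - 3*(-4)) - 46)*418 = (((2 + (4/3)*(-4)) - 3*(-4)) - 46)*418 = (((2 - 16/3) + 12) - 46)*418 = ((-10/3 + 12) - 46)*418 = (26/3 - 46)*418 = -112/3*418 = -46816/3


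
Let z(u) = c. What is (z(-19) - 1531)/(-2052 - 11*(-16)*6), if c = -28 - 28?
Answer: 529/332 ≈ 1.5934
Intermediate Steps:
c = -56
z(u) = -56
(z(-19) - 1531)/(-2052 - 11*(-16)*6) = (-56 - 1531)/(-2052 - 11*(-16)*6) = -1587/(-2052 + 176*6) = -1587/(-2052 + 1056) = -1587/(-996) = -1587*(-1/996) = 529/332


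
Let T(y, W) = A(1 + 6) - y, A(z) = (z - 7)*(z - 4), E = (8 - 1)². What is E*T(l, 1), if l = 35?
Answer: -1715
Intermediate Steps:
E = 49 (E = 7² = 49)
A(z) = (-7 + z)*(-4 + z)
T(y, W) = -y (T(y, W) = (28 + (1 + 6)² - 11*(1 + 6)) - y = (28 + 7² - 11*7) - y = (28 + 49 - 77) - y = 0 - y = -y)
E*T(l, 1) = 49*(-1*35) = 49*(-35) = -1715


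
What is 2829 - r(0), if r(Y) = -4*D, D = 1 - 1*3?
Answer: 2821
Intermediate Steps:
D = -2 (D = 1 - 3 = -2)
r(Y) = 8 (r(Y) = -4*(-2) = 8)
2829 - r(0) = 2829 - 1*8 = 2829 - 8 = 2821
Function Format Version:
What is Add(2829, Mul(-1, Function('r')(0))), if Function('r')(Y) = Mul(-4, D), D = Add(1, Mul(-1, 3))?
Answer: 2821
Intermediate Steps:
D = -2 (D = Add(1, -3) = -2)
Function('r')(Y) = 8 (Function('r')(Y) = Mul(-4, -2) = 8)
Add(2829, Mul(-1, Function('r')(0))) = Add(2829, Mul(-1, 8)) = Add(2829, -8) = 2821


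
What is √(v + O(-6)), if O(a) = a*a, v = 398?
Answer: √434 ≈ 20.833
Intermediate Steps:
O(a) = a²
√(v + O(-6)) = √(398 + (-6)²) = √(398 + 36) = √434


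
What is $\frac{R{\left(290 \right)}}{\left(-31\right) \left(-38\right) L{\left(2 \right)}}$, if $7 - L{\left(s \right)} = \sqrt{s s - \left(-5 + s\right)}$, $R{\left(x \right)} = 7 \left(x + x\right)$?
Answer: $\frac{1015}{1767} + \frac{145 \sqrt{7}}{1767} \approx 0.79153$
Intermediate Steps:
$R{\left(x \right)} = 14 x$ ($R{\left(x \right)} = 7 \cdot 2 x = 14 x$)
$L{\left(s \right)} = 7 - \sqrt{5 + s^{2} - s}$ ($L{\left(s \right)} = 7 - \sqrt{s s - \left(-5 + s\right)} = 7 - \sqrt{s^{2} - \left(-5 + s\right)} = 7 - \sqrt{5 + s^{2} - s}$)
$\frac{R{\left(290 \right)}}{\left(-31\right) \left(-38\right) L{\left(2 \right)}} = \frac{14 \cdot 290}{\left(-31\right) \left(-38\right) \left(7 - \sqrt{5 + 2^{2} - 2}\right)} = \frac{4060}{1178 \left(7 - \sqrt{5 + 4 - 2}\right)} = \frac{4060}{1178 \left(7 - \sqrt{7}\right)} = \frac{4060}{8246 - 1178 \sqrt{7}}$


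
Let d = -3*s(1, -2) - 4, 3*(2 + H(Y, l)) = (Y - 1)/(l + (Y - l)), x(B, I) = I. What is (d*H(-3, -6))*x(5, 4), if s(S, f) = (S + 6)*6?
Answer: 7280/9 ≈ 808.89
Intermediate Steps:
s(S, f) = 36 + 6*S (s(S, f) = (6 + S)*6 = 36 + 6*S)
H(Y, l) = -2 + (-1 + Y)/(3*Y) (H(Y, l) = -2 + ((Y - 1)/(l + (Y - l)))/3 = -2 + ((-1 + Y)/Y)/3 = -2 + (-1 + Y)/(3*Y))
d = -130 (d = -3*(36 + 6*1) - 4 = -3*(36 + 6) - 4 = -3*42 - 4 = -126 - 4 = -130)
(d*H(-3, -6))*x(5, 4) = -130*(-1 - 5*(-3))/(3*(-3))*4 = -130*(-1)*(-1 + 15)/(3*3)*4 = -130*(-1)*14/(3*3)*4 = -130*(-14/9)*4 = (1820/9)*4 = 7280/9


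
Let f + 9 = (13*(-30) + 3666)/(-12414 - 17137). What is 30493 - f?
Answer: 901367878/29551 ≈ 30502.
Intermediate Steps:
f = -269235/29551 (f = -9 + (13*(-30) + 3666)/(-12414 - 17137) = -9 + (-390 + 3666)/(-29551) = -9 + 3276*(-1/29551) = -9 - 3276/29551 = -269235/29551 ≈ -9.1109)
30493 - f = 30493 - 1*(-269235/29551) = 30493 + 269235/29551 = 901367878/29551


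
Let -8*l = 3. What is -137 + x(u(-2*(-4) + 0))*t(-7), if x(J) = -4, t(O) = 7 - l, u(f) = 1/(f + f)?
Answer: -333/2 ≈ -166.50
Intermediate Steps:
l = -3/8 (l = -1/8*3 = -3/8 ≈ -0.37500)
u(f) = 1/(2*f)
t(O) = 59/8 (t(O) = 7 - 1*(-3/8) = 7 + 3/8 = 59/8)
-137 + x(u(-2*(-4) + 0))*t(-7) = -137 - 4*59/8 = -137 - 59/2 = -333/2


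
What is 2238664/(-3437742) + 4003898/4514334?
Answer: 9238109365/39189685843 ≈ 0.23573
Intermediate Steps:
2238664/(-3437742) + 4003898/4514334 = 2238664*(-1/3437742) + 4003898*(1/4514334) = -1119332/1718871 + 2001949/2257167 = 9238109365/39189685843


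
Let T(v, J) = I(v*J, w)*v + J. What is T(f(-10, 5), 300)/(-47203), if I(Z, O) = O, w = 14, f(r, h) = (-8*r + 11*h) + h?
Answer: -2260/47203 ≈ -0.047878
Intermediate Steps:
f(r, h) = -8*r + 12*h
T(v, J) = J + 14*v (T(v, J) = 14*v + J = J + 14*v)
T(f(-10, 5), 300)/(-47203) = (300 + 14*(-8*(-10) + 12*5))/(-47203) = (300 + 14*(80 + 60))*(-1/47203) = (300 + 14*140)*(-1/47203) = (300 + 1960)*(-1/47203) = 2260*(-1/47203) = -2260/47203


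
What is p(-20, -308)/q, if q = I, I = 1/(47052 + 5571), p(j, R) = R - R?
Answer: 0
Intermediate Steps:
p(j, R) = 0
I = 1/52623 ≈ 1.9003e-5
q = 1/52623 ≈ 1.9003e-5
p(-20, -308)/q = 0/(1/52623) = 0*52623 = 0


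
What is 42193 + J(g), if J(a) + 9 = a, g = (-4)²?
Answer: 42200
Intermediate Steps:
g = 16
J(a) = -9 + a
42193 + J(g) = 42193 + (-9 + 16) = 42193 + 7 = 42200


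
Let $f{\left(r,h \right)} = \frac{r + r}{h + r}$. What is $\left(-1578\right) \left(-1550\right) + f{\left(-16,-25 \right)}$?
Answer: $\frac{100281932}{41} \approx 2.4459 \cdot 10^{6}$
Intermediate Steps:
$f{\left(r,h \right)} = \frac{2 r}{h + r}$
$\left(-1578\right) \left(-1550\right) + f{\left(-16,-25 \right)} = \left(-1578\right) \left(-1550\right) + 2 \left(-16\right) \frac{1}{-25 - 16} = 2445900 + 2 \left(-16\right) \frac{1}{-41} = 2445900 + 2 \left(-16\right) \left(- \frac{1}{41}\right) = 2445900 + \frac{32}{41} = \frac{100281932}{41}$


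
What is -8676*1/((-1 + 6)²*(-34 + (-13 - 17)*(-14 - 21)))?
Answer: -2169/6350 ≈ -0.34157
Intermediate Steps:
-8676*1/((-1 + 6)²*(-34 + (-13 - 17)*(-14 - 21))) = -8676*1/(25*(-34 - 30*(-35))) = -8676*1/(25*(-34 + 1050)) = -8676/(1016*25) = -8676/25400 = -8676*1/25400 = -2169/6350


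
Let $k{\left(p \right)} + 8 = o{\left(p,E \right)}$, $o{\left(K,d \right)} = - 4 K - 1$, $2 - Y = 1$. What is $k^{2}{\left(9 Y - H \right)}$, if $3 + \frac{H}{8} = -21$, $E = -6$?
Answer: $660969$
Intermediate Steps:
$Y = 1$ ($Y = 2 - 1 = 1$)
$H = -192$ ($H = -24 + 8 \left(-21\right) = -24 - 168 = -192$)
$o{\left(K,d \right)} = -1 - 4 K$
$k{\left(p \right)} = -9 - 4 p$ ($k{\left(p \right)} = -8 - \left(1 + 4 p\right) = -9 - 4 p$)
$k^{2}{\left(9 Y - H \right)} = \left(-9 - 4 \left(9 \cdot 1 - -192\right)\right)^{2} = \left(-9 - 4 \left(9 + 192\right)\right)^{2} = \left(-9 - 804\right)^{2} = \left(-813\right)^{2} = 660969$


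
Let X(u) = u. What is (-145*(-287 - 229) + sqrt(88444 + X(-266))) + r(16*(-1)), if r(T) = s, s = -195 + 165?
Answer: 74790 + sqrt(88178) ≈ 75087.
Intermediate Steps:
s = -30
r(T) = -30
(-145*(-287 - 229) + sqrt(88444 + X(-266))) + r(16*(-1)) = (-145*(-287 - 229) + sqrt(88444 - 266)) - 30 = (-145*(-516) + sqrt(88178)) - 30 = (74820 + sqrt(88178)) - 30 = 74790 + sqrt(88178)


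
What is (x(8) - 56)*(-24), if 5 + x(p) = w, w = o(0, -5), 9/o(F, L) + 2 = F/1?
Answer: 1572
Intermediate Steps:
o(F, L) = 9/(-2 + F) (o(F, L) = 9/(-2 + F/1) = 9/(-2 + F*1) = 9/(-2 + F))
w = -9/2 (w = 9/(-2 + 0) = 9/(-2) = 9*(-1/2) = -9/2 ≈ -4.5000)
x(p) = -19/2 (x(p) = -5 - 9/2 = -19/2)
(x(8) - 56)*(-24) = (-19/2 - 56)*(-24) = -131/2*(-24) = 1572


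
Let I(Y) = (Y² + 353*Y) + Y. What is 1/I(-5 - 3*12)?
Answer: -1/12833 ≈ -7.7924e-5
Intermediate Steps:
I(Y) = Y² + 354*Y
1/I(-5 - 3*12) = 1/((-5 - 3*12)*(354 + (-5 - 3*12))) = 1/((-5 - 36)*(354 + (-5 - 36))) = 1/(-41*(354 - 41)) = 1/(-41*313) = 1/(-12833) = -1/12833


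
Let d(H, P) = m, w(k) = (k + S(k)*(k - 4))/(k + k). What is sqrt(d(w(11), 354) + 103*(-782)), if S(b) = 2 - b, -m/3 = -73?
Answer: I*sqrt(80327) ≈ 283.42*I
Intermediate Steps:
m = 219 (m = -3*(-73) = 219)
w(k) = (k + (-4 + k)*(2 - k))/(2*k) (w(k) = (k + (2 - k)*(k - 4))/(k + k) = (k + (2 - k)*(-4 + k))/((2*k)) = (k + (-4 + k)*(2 - k))*(1/(2*k)) = (k + (-4 + k)*(2 - k))/(2*k))
d(H, P) = 219
sqrt(d(w(11), 354) + 103*(-782)) = sqrt(219 + 103*(-782)) = sqrt(219 - 80546) = sqrt(-80327) = I*sqrt(80327)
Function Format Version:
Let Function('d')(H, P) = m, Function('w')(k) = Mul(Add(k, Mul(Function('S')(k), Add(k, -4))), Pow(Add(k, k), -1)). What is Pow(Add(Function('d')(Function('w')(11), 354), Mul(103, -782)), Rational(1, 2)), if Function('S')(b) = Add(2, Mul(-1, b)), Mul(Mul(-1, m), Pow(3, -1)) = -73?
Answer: Mul(I, Pow(80327, Rational(1, 2))) ≈ Mul(283.42, I)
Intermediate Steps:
m = 219 (m = Mul(-3, -73) = 219)
Function('w')(k) = Mul(Rational(1, 2), Pow(k, -1), Add(k, Mul(Add(-4, k), Add(2, Mul(-1, k))))) (Function('w')(k) = Mul(Add(k, Mul(Add(2, Mul(-1, k)), Add(k, -4))), Pow(Add(k, k), -1)) = Mul(Add(k, Mul(Add(2, Mul(-1, k)), Add(-4, k))), Pow(Mul(2, k), -1)) = Mul(Add(k, Mul(Add(-4, k), Add(2, Mul(-1, k)))), Mul(Rational(1, 2), Pow(k, -1))) = Mul(Rational(1, 2), Pow(k, -1), Add(k, Mul(Add(-4, k), Add(2, Mul(-1, k))))))
Function('d')(H, P) = 219
Pow(Add(Function('d')(Function('w')(11), 354), Mul(103, -782)), Rational(1, 2)) = Pow(Add(219, Mul(103, -782)), Rational(1, 2)) = Pow(Add(219, -80546), Rational(1, 2)) = Pow(-80327, Rational(1, 2)) = Mul(I, Pow(80327, Rational(1, 2)))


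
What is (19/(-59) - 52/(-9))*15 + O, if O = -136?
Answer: -9587/177 ≈ -54.164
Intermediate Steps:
(19/(-59) - 52/(-9))*15 + O = (19/(-59) - 52/(-9))*15 - 136 = (19*(-1/59) - 52*(-⅑))*15 - 136 = (-19/59 + 52/9)*15 - 136 = (2897/531)*15 - 136 = 14485/177 - 136 = -9587/177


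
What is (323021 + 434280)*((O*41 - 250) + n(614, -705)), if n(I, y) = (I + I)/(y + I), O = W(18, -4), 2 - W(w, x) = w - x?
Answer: -74668363998/91 ≈ -8.2053e+8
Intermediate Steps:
W(w, x) = 2 + x - w (W(w, x) = 2 - (w - x) = 2 + (x - w) = 2 + x - w)
O = -20 (O = 2 - 4 - 1*18 = 2 - 4 - 18 = -20)
n(I, y) = 2*I/(I + y) (n(I, y) = (2*I)/(I + y) = 2*I/(I + y))
(323021 + 434280)*((O*41 - 250) + n(614, -705)) = (323021 + 434280)*((-20*41 - 250) + 2*614/(614 - 705)) = 757301*((-820 - 250) + 2*614/(-91)) = 757301*(-1070 + 2*614*(-1/91)) = 757301*(-1070 - 1228/91) = 757301*(-98598/91) = -74668363998/91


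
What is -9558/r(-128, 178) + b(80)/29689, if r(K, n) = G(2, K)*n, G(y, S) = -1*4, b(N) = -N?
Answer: 141855251/10569284 ≈ 13.421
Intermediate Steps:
G(y, S) = -4
r(K, n) = -4*n
-9558/r(-128, 178) + b(80)/29689 = -9558/((-4*178)) - 1*80/29689 = -9558/(-712) - 80*1/29689 = -9558*(-1/712) - 80/29689 = 4779/356 - 80/29689 = 141855251/10569284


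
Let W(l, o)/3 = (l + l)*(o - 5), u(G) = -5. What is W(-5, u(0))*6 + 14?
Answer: 1814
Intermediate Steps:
W(l, o) = 6*l*(-5 + o) (W(l, o) = 3*((l + l)*(o - 5)) = 3*((2*l)*(-5 + o)) = 3*(2*l*(-5 + o)) = 6*l*(-5 + o))
W(-5, u(0))*6 + 14 = (6*(-5)*(-5 - 5))*6 + 14 = (6*(-5)*(-10))*6 + 14 = 300*6 + 14 = 1800 + 14 = 1814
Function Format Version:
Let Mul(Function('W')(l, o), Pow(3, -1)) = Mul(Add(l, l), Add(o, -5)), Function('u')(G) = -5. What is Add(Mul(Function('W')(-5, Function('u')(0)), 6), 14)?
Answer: 1814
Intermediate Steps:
Function('W')(l, o) = Mul(6, l, Add(-5, o)) (Function('W')(l, o) = Mul(3, Mul(Add(l, l), Add(o, -5))) = Mul(3, Mul(Mul(2, l), Add(-5, o))) = Mul(3, Mul(2, l, Add(-5, o))) = Mul(6, l, Add(-5, o)))
Add(Mul(Function('W')(-5, Function('u')(0)), 6), 14) = Add(Mul(Mul(6, -5, Add(-5, -5)), 6), 14) = Add(Mul(Mul(6, -5, -10), 6), 14) = Add(Mul(300, 6), 14) = Add(1800, 14) = 1814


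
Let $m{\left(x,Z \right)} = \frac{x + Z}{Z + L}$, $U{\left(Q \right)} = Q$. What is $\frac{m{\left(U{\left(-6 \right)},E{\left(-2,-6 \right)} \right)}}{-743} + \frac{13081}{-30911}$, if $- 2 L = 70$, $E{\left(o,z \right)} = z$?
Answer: $- \frac{398857435}{941641793} \approx -0.42358$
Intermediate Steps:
$L = -35$ ($L = \left(- \frac{1}{2}\right) 70 = -35$)
$m{\left(x,Z \right)} = \frac{Z + x}{-35 + Z}$ ($m{\left(x,Z \right)} = \frac{x + Z}{Z - 35} = \frac{Z + x}{-35 + Z}$)
$\frac{m{\left(U{\left(-6 \right)},E{\left(-2,-6 \right)} \right)}}{-743} + \frac{13081}{-30911} = \frac{\frac{1}{-35 - 6} \left(-6 - 6\right)}{-743} + \frac{13081}{-30911} = \frac{1}{-41} \left(-12\right) \left(- \frac{1}{743}\right) + 13081 \left(- \frac{1}{30911}\right) = \left(- \frac{1}{41}\right) \left(-12\right) \left(- \frac{1}{743}\right) - \frac{13081}{30911} = \frac{12}{41} \left(- \frac{1}{743}\right) - \frac{13081}{30911} = - \frac{12}{30463} - \frac{13081}{30911} = - \frac{398857435}{941641793}$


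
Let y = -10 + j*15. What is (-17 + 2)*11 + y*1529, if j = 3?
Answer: 53350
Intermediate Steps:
y = 35 (y = -10 + 3*15 = -10 + 45 = 35)
(-17 + 2)*11 + y*1529 = (-17 + 2)*11 + 35*1529 = -15*11 + 53515 = -165 + 53515 = 53350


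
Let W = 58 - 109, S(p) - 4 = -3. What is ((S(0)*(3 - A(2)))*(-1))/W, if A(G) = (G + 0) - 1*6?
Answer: 7/51 ≈ 0.13725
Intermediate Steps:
A(G) = -6 + G (A(G) = G - 6 = -6 + G)
S(p) = 1 (S(p) = 4 - 3 = 1)
W = -51
((S(0)*(3 - A(2)))*(-1))/W = ((1*(3 - (-6 + 2)))*(-1))/(-51) = ((1*(3 - 1*(-4)))*(-1))*(-1/51) = ((1*(3 + 4))*(-1))*(-1/51) = ((1*7)*(-1))*(-1/51) = (7*(-1))*(-1/51) = -7*(-1/51) = 7/51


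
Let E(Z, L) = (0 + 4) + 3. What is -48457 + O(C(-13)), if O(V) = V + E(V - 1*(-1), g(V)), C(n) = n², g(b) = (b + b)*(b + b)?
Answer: -48281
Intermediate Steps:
g(b) = 4*b² (g(b) = (2*b)*(2*b) = 4*b²)
E(Z, L) = 7 (E(Z, L) = 4 + 3 = 7)
O(V) = 7 + V (O(V) = V + 7 = 7 + V)
-48457 + O(C(-13)) = -48457 + (7 + (-13)²) = -48457 + (7 + 169) = -48457 + 176 = -48281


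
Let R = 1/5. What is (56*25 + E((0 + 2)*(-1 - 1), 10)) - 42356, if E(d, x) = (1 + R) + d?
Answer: -204794/5 ≈ -40959.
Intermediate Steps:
R = ⅕ ≈ 0.20000
E(d, x) = 6/5 + d (E(d, x) = (1 + ⅕) + d = 6/5 + d)
(56*25 + E((0 + 2)*(-1 - 1), 10)) - 42356 = (56*25 + (6/5 + (0 + 2)*(-1 - 1))) - 42356 = (1400 + (6/5 + 2*(-2))) - 42356 = (1400 + (6/5 - 4)) - 42356 = (1400 - 14/5) - 42356 = 6986/5 - 42356 = -204794/5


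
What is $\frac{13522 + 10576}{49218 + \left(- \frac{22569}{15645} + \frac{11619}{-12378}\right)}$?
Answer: $\frac{518518834820}{1058976898027} \approx 0.48964$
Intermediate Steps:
$\frac{13522 + 10576}{49218 + \left(- \frac{22569}{15645} + \frac{11619}{-12378}\right)} = \frac{24098}{49218 + \left(\left(-22569\right) \frac{1}{15645} + 11619 \left(- \frac{1}{12378}\right)\right)} = \frac{24098}{49218 - \frac{51237593}{21517090}} = \frac{24098}{\frac{1058976898027}{21517090}} = 24098 \cdot \frac{21517090}{1058976898027} = \frac{518518834820}{1058976898027}$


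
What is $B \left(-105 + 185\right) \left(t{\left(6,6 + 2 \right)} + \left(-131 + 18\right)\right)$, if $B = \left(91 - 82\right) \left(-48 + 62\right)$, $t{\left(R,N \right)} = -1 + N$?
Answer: $-1068480$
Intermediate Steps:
$B = 126$ ($B = 9 \cdot 14 = 126$)
$B \left(-105 + 185\right) \left(t{\left(6,6 + 2 \right)} + \left(-131 + 18\right)\right) = 126 \left(-105 + 185\right) \left(\left(-1 + \left(6 + 2\right)\right) + \left(-131 + 18\right)\right) = 126 \cdot 80 \left(\left(-1 + 8\right) - 113\right) = 126 \cdot 80 \left(7 - 113\right) = 126 \cdot 80 \left(-106\right) = 126 \left(-8480\right) = -1068480$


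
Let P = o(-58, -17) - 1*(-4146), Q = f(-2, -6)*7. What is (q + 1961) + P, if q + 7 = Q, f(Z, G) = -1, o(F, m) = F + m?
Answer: 6018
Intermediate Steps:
Q = -7 (Q = -1*7 = -7)
P = 4071 (P = (-58 - 17) - 1*(-4146) = -75 + 4146 = 4071)
q = -14 (q = -7 - 7 = -14)
(q + 1961) + P = (-14 + 1961) + 4071 = 1947 + 4071 = 6018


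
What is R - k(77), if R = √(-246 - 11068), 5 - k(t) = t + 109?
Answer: 181 + I*√11314 ≈ 181.0 + 106.37*I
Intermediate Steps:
k(t) = -104 - t (k(t) = 5 - (t + 109) = 5 - (109 + t) = 5 + (-109 - t) = -104 - t)
R = I*√11314 (R = √(-11314) = I*√11314 ≈ 106.37*I)
R - k(77) = I*√11314 - (-104 - 1*77) = I*√11314 - (-104 - 77) = I*√11314 - 1*(-181) = I*√11314 + 181 = 181 + I*√11314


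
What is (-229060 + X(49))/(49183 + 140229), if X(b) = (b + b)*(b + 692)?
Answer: -78221/94706 ≈ -0.82594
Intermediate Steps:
X(b) = 2*b*(692 + b) (X(b) = (2*b)*(692 + b) = 2*b*(692 + b))
(-229060 + X(49))/(49183 + 140229) = (-229060 + 2*49*(692 + 49))/(49183 + 140229) = (-229060 + 2*49*741)/189412 = (-229060 + 72618)*(1/189412) = -156442*1/189412 = -78221/94706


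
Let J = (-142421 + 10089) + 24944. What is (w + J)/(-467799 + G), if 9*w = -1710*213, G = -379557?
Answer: 24643/141226 ≈ 0.17449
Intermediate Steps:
w = -40470 (w = (-1710*213)/9 = (⅑)*(-364230) = -40470)
J = -107388 (J = -132332 + 24944 = -107388)
(w + J)/(-467799 + G) = (-40470 - 107388)/(-467799 - 379557) = -147858/(-847356) = -147858*(-1/847356) = 24643/141226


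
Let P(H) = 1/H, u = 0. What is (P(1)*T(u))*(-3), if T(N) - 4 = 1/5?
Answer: -63/5 ≈ -12.600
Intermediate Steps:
T(N) = 21/5 (T(N) = 4 + 1/5 = 4 + ⅕ = 21/5)
(P(1)*T(u))*(-3) = ((21/5)/1)*(-3) = (1*(21/5))*(-3) = (21/5)*(-3) = -63/5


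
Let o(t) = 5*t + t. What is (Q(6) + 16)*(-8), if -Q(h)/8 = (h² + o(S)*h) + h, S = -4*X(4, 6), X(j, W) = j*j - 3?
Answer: -117248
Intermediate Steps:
X(j, W) = -3 + j² (X(j, W) = j² - 3 = -3 + j²)
S = -52 (S = -4*(-3 + 4²) = -4*(-3 + 16) = -4*13 = -52)
o(t) = 6*t
Q(h) = -8*h² + 2488*h (Q(h) = -8*((h² + (6*(-52))*h) + h) = -8*((h² - 312*h) + h) = -8*(h² - 311*h) = -8*h² + 2488*h)
(Q(6) + 16)*(-8) = (8*6*(311 - 1*6) + 16)*(-8) = (8*6*(311 - 6) + 16)*(-8) = (8*6*305 + 16)*(-8) = (14640 + 16)*(-8) = 14656*(-8) = -117248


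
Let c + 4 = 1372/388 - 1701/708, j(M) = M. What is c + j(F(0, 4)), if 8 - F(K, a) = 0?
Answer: 117517/22892 ≈ 5.1335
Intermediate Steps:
F(K, a) = 8 (F(K, a) = 8 - 1*0 = 8 + 0 = 8)
c = -65619/22892 (c = -4 + (1372/388 - 1701/708) = -4 + (1372*(1/388) - 1701*1/708) = -4 + (343/97 - 567/236) = -4 + 25949/22892 = -65619/22892 ≈ -2.8665)
c + j(F(0, 4)) = -65619/22892 + 8 = 117517/22892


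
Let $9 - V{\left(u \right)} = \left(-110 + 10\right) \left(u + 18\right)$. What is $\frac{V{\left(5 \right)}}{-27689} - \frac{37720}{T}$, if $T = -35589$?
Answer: $\frac{962254079}{985423821} \approx 0.97649$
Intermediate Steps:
$V{\left(u \right)} = 1809 + 100 u$ ($V{\left(u \right)} = 9 - \left(-110 + 10\right) \left(u + 18\right) = 9 - - 100 \left(18 + u\right) = 9 - \left(-1800 - 100 u\right) = 9 + \left(1800 + 100 u\right) = 1809 + 100 u$)
$\frac{V{\left(5 \right)}}{-27689} - \frac{37720}{T} = \frac{1809 + 100 \cdot 5}{-27689} - \frac{37720}{-35589} = \left(1809 + 500\right) \left(- \frac{1}{27689}\right) - - \frac{37720}{35589} = 2309 \left(- \frac{1}{27689}\right) + \frac{37720}{35589} = - \frac{2309}{27689} + \frac{37720}{35589} = \frac{962254079}{985423821}$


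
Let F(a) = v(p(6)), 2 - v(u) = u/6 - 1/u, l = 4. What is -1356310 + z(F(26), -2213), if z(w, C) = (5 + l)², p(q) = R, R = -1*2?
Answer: -1356229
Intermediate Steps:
R = -2
p(q) = -2
v(u) = 2 + 1/u - u/6 (v(u) = 2 - (u/6 - 1/u) = 2 - (-1/u + u/6) = 2 + (1/u - u/6) = 2 + 1/u - u/6)
F(a) = 11/6 (F(a) = 2 + 1/(-2) - ⅙*(-2) = 2 - ½ + ⅓ = 11/6)
z(w, C) = 81 (z(w, C) = (5 + 4)² = 9² = 81)
-1356310 + z(F(26), -2213) = -1356310 + 81 = -1356229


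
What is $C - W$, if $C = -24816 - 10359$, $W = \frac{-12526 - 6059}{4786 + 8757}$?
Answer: $- \frac{476356440}{13543} \approx -35174.0$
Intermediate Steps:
$W = - \frac{18585}{13543} \approx -1.3723$
$C = -35175$ ($C = -24816 - 10359 = -35175$)
$C - W = -35175 - - \frac{18585}{13543} = -35175 + \frac{18585}{13543} = - \frac{476356440}{13543}$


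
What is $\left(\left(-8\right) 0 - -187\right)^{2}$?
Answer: $34969$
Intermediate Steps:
$\left(\left(-8\right) 0 - -187\right)^{2} = \left(0 + 187\right)^{2} = 187^{2} = 34969$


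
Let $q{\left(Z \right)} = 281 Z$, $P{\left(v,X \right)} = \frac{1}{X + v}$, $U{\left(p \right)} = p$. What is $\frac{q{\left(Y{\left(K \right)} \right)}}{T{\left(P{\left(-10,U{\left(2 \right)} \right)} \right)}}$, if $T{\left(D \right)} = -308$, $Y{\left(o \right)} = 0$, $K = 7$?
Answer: $0$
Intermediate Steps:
$\frac{q{\left(Y{\left(K \right)} \right)}}{T{\left(P{\left(-10,U{\left(2 \right)} \right)} \right)}} = \frac{281 \cdot 0}{-308} = 0 \left(- \frac{1}{308}\right) = 0$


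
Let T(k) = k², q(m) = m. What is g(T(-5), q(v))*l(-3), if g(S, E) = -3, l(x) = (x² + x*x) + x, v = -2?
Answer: -45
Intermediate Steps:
l(x) = x + 2*x² (l(x) = (x² + x²) + x = 2*x² + x = x + 2*x²)
g(T(-5), q(v))*l(-3) = -(-9)*(1 + 2*(-3)) = -(-9)*(1 - 6) = -(-9)*(-5) = -3*15 = -45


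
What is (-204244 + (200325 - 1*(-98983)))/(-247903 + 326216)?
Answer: 95064/78313 ≈ 1.2139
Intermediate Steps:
(-204244 + (200325 - 1*(-98983)))/(-247903 + 326216) = (-204244 + (200325 + 98983))/78313 = (-204244 + 299308)*(1/78313) = 95064*(1/78313) = 95064/78313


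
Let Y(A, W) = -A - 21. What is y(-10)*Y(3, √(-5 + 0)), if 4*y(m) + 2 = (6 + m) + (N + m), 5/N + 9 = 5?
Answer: 207/2 ≈ 103.50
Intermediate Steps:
N = -5/4 (N = 5/(-9 + 5) = 5/(-4) = 5*(-¼) = -5/4 ≈ -1.2500)
Y(A, W) = -21 - A
y(m) = 11/16 + m/2 (y(m) = -½ + ((6 + m) + (-5/4 + m))/4 = -½ + (19/4 + 2*m)/4 = -½ + (19/16 + m/2) = 11/16 + m/2)
y(-10)*Y(3, √(-5 + 0)) = (11/16 + (½)*(-10))*(-21 - 1*3) = (11/16 - 5)*(-21 - 3) = -69/16*(-24) = 207/2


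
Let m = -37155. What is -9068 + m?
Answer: -46223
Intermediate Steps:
-9068 + m = -9068 - 37155 = -46223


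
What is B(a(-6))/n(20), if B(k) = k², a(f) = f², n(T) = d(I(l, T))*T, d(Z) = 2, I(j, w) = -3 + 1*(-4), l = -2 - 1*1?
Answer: 162/5 ≈ 32.400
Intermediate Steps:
l = -3 (l = -2 - 1 = -3)
I(j, w) = -7 (I(j, w) = -3 - 4 = -7)
n(T) = 2*T
B(a(-6))/n(20) = ((-6)²)²/((2*20)) = 36²/40 = 1296*(1/40) = 162/5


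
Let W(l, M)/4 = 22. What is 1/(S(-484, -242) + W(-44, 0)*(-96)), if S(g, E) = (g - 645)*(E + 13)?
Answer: 1/250093 ≈ 3.9985e-6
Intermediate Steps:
W(l, M) = 88 (W(l, M) = 4*22 = 88)
S(g, E) = (-645 + g)*(13 + E)
1/(S(-484, -242) + W(-44, 0)*(-96)) = 1/((-8385 - 645*(-242) + 13*(-484) - 242*(-484)) + 88*(-96)) = 1/((-8385 + 156090 - 6292 + 117128) - 8448) = 1/(258541 - 8448) = 1/250093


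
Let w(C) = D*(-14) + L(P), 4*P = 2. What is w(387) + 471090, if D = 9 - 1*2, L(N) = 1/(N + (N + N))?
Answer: 1412978/3 ≈ 4.7099e+5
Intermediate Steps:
P = ½ (P = (¼)*2 = ½ ≈ 0.50000)
L(N) = 1/(3*N) (L(N) = 1/(N + 2*N) = 1/(3*N))
D = 7 (D = 9 - 2 = 7)
w(C) = -292/3 (w(C) = 7*(-14) + 1/(3*(½)) = -98 + (⅓)*2 = -98 + ⅔ = -292/3)
w(387) + 471090 = -292/3 + 471090 = 1412978/3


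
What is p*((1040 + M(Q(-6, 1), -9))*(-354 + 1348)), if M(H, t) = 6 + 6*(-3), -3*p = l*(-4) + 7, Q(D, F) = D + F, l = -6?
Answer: -31676792/3 ≈ -1.0559e+7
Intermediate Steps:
p = -31/3 (p = -(-6*(-4) + 7)/3 = -(24 + 7)/3 = -⅓*31 = -31/3 ≈ -10.333)
M(H, t) = -12 (M(H, t) = 6 - 18 = -12)
p*((1040 + M(Q(-6, 1), -9))*(-354 + 1348)) = -31*(1040 - 12)*(-354 + 1348)/3 = -31868*994/3 = -31/3*1021832 = -31676792/3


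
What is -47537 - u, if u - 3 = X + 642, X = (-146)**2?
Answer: -69498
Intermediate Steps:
X = 21316
u = 21961 (u = 3 + (21316 + 642) = 3 + 21958 = 21961)
-47537 - u = -47537 - 1*21961 = -47537 - 21961 = -69498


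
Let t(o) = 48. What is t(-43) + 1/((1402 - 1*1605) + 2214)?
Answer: 96529/2011 ≈ 48.000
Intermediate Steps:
t(-43) + 1/((1402 - 1*1605) + 2214) = 48 + 1/((1402 - 1*1605) + 2214) = 48 + 1/((1402 - 1605) + 2214) = 48 + 1/(-203 + 2214) = 48 + 1/2011 = 96529/2011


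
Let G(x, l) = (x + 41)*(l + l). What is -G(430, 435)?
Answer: -409770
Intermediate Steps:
G(x, l) = 2*l*(41 + x) (G(x, l) = (41 + x)*(2*l) = 2*l*(41 + x))
-G(430, 435) = -2*435*(41 + 430) = -2*435*471 = -1*409770 = -409770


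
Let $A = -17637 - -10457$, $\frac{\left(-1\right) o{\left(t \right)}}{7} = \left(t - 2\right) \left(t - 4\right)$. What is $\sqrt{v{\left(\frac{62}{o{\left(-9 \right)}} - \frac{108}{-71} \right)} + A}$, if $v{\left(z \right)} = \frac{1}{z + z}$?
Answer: $\frac{i \sqrt{77216744005917}}{103706} \approx 84.733 i$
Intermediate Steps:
$o{\left(t \right)} = - 7 \left(-4 + t\right) \left(-2 + t\right)$ ($o{\left(t \right)} = - 7 \left(t - 2\right) \left(t - 4\right) = - 7 \left(-2 + t\right) \left(-4 + t\right) = - 7 \left(-4 + t\right) \left(-2 + t\right)$)
$A = -7180$ ($A = -17637 + 10457 = -7180$)
$v{\left(z \right)} = \frac{1}{2 z}$
$\sqrt{v{\left(\frac{62}{o{\left(-9 \right)}} - \frac{108}{-71} \right)} + A} = \sqrt{\frac{1}{2 \left(\frac{62}{-56 - 7 \left(-9\right)^{2} + 42 \left(-9\right)} - \frac{108}{-71}\right)} - 7180} = \sqrt{\frac{1}{2 \left(\frac{62}{-56 - 567 - 378} - - \frac{108}{71}\right)} - 7180} = \sqrt{\frac{1}{2 \left(\frac{62}{-56 - 567 - 378} + \frac{108}{71}\right)} - 7180} = \sqrt{\frac{1}{2 \left(\frac{62}{-1001} + \frac{108}{71}\right)} - 7180} = \sqrt{\frac{1}{2 \left(62 \left(- \frac{1}{1001}\right) + \frac{108}{71}\right)} - 7180} = \sqrt{\frac{1}{2 \left(- \frac{62}{1001} + \frac{108}{71}\right)} - 7180} = \sqrt{\frac{1}{2 \cdot \frac{103706}{71071}} - 7180} = \sqrt{\frac{1}{2} \cdot \frac{71071}{103706} - 7180} = \sqrt{\frac{71071}{207412} - 7180} = \sqrt{- \frac{1489147089}{207412}} = \frac{i \sqrt{77216744005917}}{103706}$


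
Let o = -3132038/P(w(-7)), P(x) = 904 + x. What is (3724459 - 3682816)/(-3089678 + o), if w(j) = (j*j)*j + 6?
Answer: -3373083/250711352 ≈ -0.013454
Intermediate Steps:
w(j) = 6 + j³ (w(j) = j²*j + 6 = j³ + 6 = 6 + j³)
o = -447434/81 (o = -3132038/(904 + (6 + (-7)³)) = -3132038/(904 + (6 - 343)) = -3132038/(904 - 337) = -3132038/567 = -3132038*1/567 = -447434/81 ≈ -5523.9)
(3724459 - 3682816)/(-3089678 + o) = (3724459 - 3682816)/(-3089678 - 447434/81) = 41643/(-250711352/81) = 41643*(-81/250711352) = -3373083/250711352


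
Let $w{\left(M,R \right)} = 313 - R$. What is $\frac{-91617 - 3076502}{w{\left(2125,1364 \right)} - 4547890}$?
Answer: $\frac{3168119}{4548941} \approx 0.69645$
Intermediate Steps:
$\frac{-91617 - 3076502}{w{\left(2125,1364 \right)} - 4547890} = \frac{-91617 - 3076502}{\left(313 - 1364\right) - 4547890} = - \frac{3168119}{\left(313 - 1364\right) - 4547890} = - \frac{3168119}{-1051 - 4547890} = - \frac{3168119}{-4548941} = \left(-3168119\right) \left(- \frac{1}{4548941}\right) = \frac{3168119}{4548941}$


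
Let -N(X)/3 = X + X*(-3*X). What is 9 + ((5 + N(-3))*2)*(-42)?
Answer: -7971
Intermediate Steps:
N(X) = -3*X + 9*X**2 (N(X) = -3*(X + X*(-3*X)) = -3*(X - 3*X**2) = -3*X + 9*X**2)
9 + ((5 + N(-3))*2)*(-42) = 9 + ((5 + 3*(-3)*(-1 + 3*(-3)))*2)*(-42) = 9 + ((5 + 3*(-3)*(-1 - 9))*2)*(-42) = 9 + ((5 + 3*(-3)*(-10))*2)*(-42) = 9 + ((5 + 90)*2)*(-42) = 9 + (95*2)*(-42) = 9 + 190*(-42) = 9 - 7980 = -7971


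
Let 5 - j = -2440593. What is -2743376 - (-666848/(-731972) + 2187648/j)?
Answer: -612613204492288152/223306174907 ≈ -2.7434e+6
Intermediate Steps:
j = 2440598 (j = 5 - 1*(-2440593) = 5 + 2440593 = 2440598)
-2743376 - (-666848/(-731972) + 2187648/j) = -2743376 - (-666848/(-731972) + 2187648/2440598) = -2743376 - (-666848*(-1/731972) + 2187648*(1/2440598)) = -2743376 - (166712/182993 + 1093824/1220299) = -2743376 - 1*403600622120/223306174907 = -2743376 - 403600622120/223306174907 = -612613204492288152/223306174907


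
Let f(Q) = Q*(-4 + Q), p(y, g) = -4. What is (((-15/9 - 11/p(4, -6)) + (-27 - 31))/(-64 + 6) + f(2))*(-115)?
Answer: 241615/696 ≈ 347.15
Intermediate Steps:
(((-15/9 - 11/p(4, -6)) + (-27 - 31))/(-64 + 6) + f(2))*(-115) = (((-15/9 - 11/(-4)) + (-27 - 31))/(-64 + 6) + 2*(-4 + 2))*(-115) = (((-15*⅑ - 11*(-¼)) - 58)/(-58) + 2*(-2))*(-115) = (((-5/3 + 11/4) - 58)*(-1/58) - 4)*(-115) = ((13/12 - 58)*(-1/58) - 4)*(-115) = (-683/12*(-1/58) - 4)*(-115) = (683/696 - 4)*(-115) = -2101/696*(-115) = 241615/696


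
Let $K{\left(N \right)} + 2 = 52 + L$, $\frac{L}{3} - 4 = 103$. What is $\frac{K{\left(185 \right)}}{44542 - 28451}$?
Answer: $\frac{371}{16091} \approx 0.023056$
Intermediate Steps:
$L = 321$ ($L = 12 + 3 \cdot 103 = 12 + 309 = 321$)
$K{\left(N \right)} = 371$ ($K{\left(N \right)} = -2 + \left(52 + 321\right) = -2 + 373 = 371$)
$\frac{K{\left(185 \right)}}{44542 - 28451} = \frac{371}{44542 - 28451} = \frac{371}{16091}$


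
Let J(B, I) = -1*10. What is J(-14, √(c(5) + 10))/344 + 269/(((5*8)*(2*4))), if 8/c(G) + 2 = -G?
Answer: 11167/13760 ≈ 0.81155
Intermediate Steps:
c(G) = 8/(-2 - G)
J(B, I) = -10
J(-14, √(c(5) + 10))/344 + 269/(((5*8)*(2*4))) = -10/344 + 269/(((5*8)*(2*4))) = -10*1/344 + 269/((40*8)) = -5/172 + 269/320 = 11167/13760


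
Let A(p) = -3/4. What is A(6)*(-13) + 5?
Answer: 59/4 ≈ 14.750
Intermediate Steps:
A(p) = -¾ (A(p) = -3*¼ = -¾)
A(6)*(-13) + 5 = -¾*(-13) + 5 = 39/4 + 5 = 59/4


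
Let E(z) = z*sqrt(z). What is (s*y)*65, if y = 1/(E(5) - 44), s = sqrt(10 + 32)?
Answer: -2860*sqrt(42)/1811 - 325*sqrt(210)/1811 ≈ -12.835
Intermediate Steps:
E(z) = z**(3/2)
s = sqrt(42) ≈ 6.4807
y = 1/(-44 + 5*sqrt(5)) (y = 1/(5**(3/2) - 44) = 1/(5*sqrt(5) - 44) = 1/(-44 + 5*sqrt(5)) ≈ -0.030470)
(s*y)*65 = (sqrt(42)*(-44/1811 - 5*sqrt(5)/1811))*65 = 65*sqrt(42)*(-44/1811 - 5*sqrt(5)/1811)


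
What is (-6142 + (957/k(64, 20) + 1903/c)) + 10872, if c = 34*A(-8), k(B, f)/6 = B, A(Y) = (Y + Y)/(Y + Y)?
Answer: 10419695/2176 ≈ 4788.5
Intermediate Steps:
A(Y) = 1 (A(Y) = (2*Y)/((2*Y)) = (2*Y)*(1/(2*Y)) = 1)
k(B, f) = 6*B
c = 34 (c = 34*1 = 34)
(-6142 + (957/k(64, 20) + 1903/c)) + 10872 = (-6142 + (957/((6*64)) + 1903/34)) + 10872 = (-6142 + (957/384 + 1903*(1/34))) + 10872 = (-6142 + (957*(1/384) + 1903/34)) + 10872 = (-6142 + (319/128 + 1903/34)) + 10872 = (-6142 + 127215/2176) + 10872 = -13237777/2176 + 10872 = 10419695/2176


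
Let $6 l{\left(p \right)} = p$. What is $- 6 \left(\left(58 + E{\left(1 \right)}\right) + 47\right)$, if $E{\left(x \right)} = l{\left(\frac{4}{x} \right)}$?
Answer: $-634$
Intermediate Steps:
$l{\left(p \right)} = \frac{p}{6}$
$E{\left(x \right)} = \frac{2}{3 x}$ ($E{\left(x \right)} = \frac{4 \frac{1}{x}}{6} = \frac{2}{3 x}$)
$- 6 \left(\left(58 + E{\left(1 \right)}\right) + 47\right) = - 6 \left(\left(58 + \frac{2}{3 \cdot 1}\right) + 47\right) = - 6 \left(\left(58 + \frac{2}{3} \cdot 1\right) + 47\right) = - 6 \left(\left(58 + \frac{2}{3}\right) + 47\right) = - 6 \left(\frac{176}{3} + 47\right) = \left(-6\right) \frac{317}{3} = -634$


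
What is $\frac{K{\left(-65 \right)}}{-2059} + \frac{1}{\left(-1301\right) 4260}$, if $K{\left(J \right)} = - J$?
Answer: $- \frac{5073929}{160725540} \approx -0.031569$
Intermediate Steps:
$\frac{K{\left(-65 \right)}}{-2059} + \frac{1}{\left(-1301\right) 4260} = \frac{\left(-1\right) \left(-65\right)}{-2059} + \frac{1}{\left(-1301\right) 4260} = 65 \left(- \frac{1}{2059}\right) - \frac{1}{5542260} = - \frac{65}{2059} - \frac{1}{5542260} = - \frac{5073929}{160725540}$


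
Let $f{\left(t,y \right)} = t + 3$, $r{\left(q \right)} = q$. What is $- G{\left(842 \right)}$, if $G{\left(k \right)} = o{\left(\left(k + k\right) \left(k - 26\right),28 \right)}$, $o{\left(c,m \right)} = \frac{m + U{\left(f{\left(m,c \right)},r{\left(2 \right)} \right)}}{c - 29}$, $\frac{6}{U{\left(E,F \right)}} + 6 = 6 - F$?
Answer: $- \frac{5}{274823} \approx -1.8194 \cdot 10^{-5}$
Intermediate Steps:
$f{\left(t,y \right)} = 3 + t$
$U{\left(E,F \right)} = - \frac{6}{F}$ ($U{\left(E,F \right)} = \frac{6}{-6 - \left(-6 + F\right)} = \frac{6}{\left(-1\right) F} = 6 \left(- \frac{1}{F}\right) = - \frac{6}{F}$)
$o{\left(c,m \right)} = \frac{-3 + m}{-29 + c}$ ($o{\left(c,m \right)} = \frac{m - \frac{6}{2}}{c - 29} = \frac{m - 3}{-29 + c} = \frac{-3 + m}{-29 + c}$)
$G{\left(k \right)} = \frac{25}{-29 + 2 k \left(-26 + k\right)}$ ($G{\left(k \right)} = \frac{-3 + 28}{-29 + \left(k + k\right) \left(k - 26\right)} = \frac{1}{-29 + 2 k \left(-26 + k\right)} 25 = \frac{25}{-29 + 2 k \left(-26 + k\right)}$)
$- G{\left(842 \right)} = - \frac{25}{-29 + 2 \cdot 842 \left(-26 + 842\right)} = - \frac{25}{-29 + 2 \cdot 842 \cdot 816} = - \frac{25}{-29 + 1374144} = - \frac{25}{1374115} = \left(-1\right) \frac{5}{274823} = - \frac{5}{274823}$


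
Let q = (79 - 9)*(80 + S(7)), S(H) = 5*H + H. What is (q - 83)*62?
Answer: 524334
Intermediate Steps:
S(H) = 6*H
q = 8540 (q = (79 - 9)*(80 + 6*7) = 70*(80 + 42) = 70*122 = 8540)
(q - 83)*62 = (8540 - 83)*62 = 8457*62 = 524334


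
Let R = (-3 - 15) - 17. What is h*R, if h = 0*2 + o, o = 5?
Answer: -175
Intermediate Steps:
h = 5 (h = 0*2 + 5 = 0 + 5 = 5)
R = -35 (R = -18 - 17 = -35)
h*R = 5*(-35) = -175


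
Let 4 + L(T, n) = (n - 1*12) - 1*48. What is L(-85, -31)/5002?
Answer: -95/5002 ≈ -0.018992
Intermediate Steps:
L(T, n) = -64 + n (L(T, n) = -4 + ((n - 1*12) - 1*48) = -4 + ((n - 12) - 48) = -4 + ((-12 + n) - 48) = -4 + (-60 + n) = -64 + n)
L(-85, -31)/5002 = (-64 - 31)/5002 = -95*1/5002 = -95/5002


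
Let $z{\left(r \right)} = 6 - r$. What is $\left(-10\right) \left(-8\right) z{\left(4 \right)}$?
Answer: $160$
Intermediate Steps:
$\left(-10\right) \left(-8\right) z{\left(4 \right)} = \left(-10\right) \left(-8\right) \left(6 - 4\right) = 80 \left(6 - 4\right) = 80 \cdot 2 = 160$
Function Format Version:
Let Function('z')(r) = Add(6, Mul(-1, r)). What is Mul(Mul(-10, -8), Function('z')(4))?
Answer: 160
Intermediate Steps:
Mul(Mul(-10, -8), Function('z')(4)) = Mul(Mul(-10, -8), Add(6, Mul(-1, 4))) = Mul(80, Add(6, -4)) = Mul(80, 2) = 160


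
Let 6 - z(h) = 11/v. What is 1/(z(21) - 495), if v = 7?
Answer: -7/3434 ≈ -0.0020384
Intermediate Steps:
z(h) = 31/7 (z(h) = 6 - 11/7 = 31/7)
1/(z(21) - 495) = 1/(31/7 - 495) = 1/(-3434/7) = -7/3434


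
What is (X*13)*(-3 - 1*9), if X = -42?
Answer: 6552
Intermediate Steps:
(X*13)*(-3 - 1*9) = (-42*13)*(-3 - 1*9) = -546*(-3 - 9) = -546*(-12) = 6552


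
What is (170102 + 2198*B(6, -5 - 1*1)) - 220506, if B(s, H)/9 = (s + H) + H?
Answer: -169096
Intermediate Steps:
B(s, H) = 9*s + 18*H (B(s, H) = 9*((s + H) + H) = 9*((H + s) + H) = 9*(s + 2*H) = 9*s + 18*H)
(170102 + 2198*B(6, -5 - 1*1)) - 220506 = (170102 + 2198*(9*6 + 18*(-5 - 1*1))) - 220506 = (170102 + 2198*(54 + 18*(-5 - 1))) - 220506 = (170102 + 2198*(54 + 18*(-6))) - 220506 = (170102 + 2198*(54 - 108)) - 220506 = (170102 + 2198*(-54)) - 220506 = (170102 - 118692) - 220506 = 51410 - 220506 = -169096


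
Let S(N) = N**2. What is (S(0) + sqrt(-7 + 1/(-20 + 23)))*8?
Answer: 16*I*sqrt(15)/3 ≈ 20.656*I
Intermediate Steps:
(S(0) + sqrt(-7 + 1/(-20 + 23)))*8 = (0**2 + sqrt(-7 + 1/(-20 + 23)))*8 = (0 + sqrt(-7 + 1/3))*8 = (0 + sqrt(-20/3))*8 = (0 + 2*I*sqrt(15)/3)*8 = (2*I*sqrt(15)/3)*8 = 16*I*sqrt(15)/3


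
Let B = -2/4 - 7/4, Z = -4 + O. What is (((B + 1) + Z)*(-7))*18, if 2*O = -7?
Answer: 2205/2 ≈ 1102.5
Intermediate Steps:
O = -7/2 (O = (½)*(-7) = -7/2 ≈ -3.5000)
Z = -15/2 (Z = -4 - 7/2 = -15/2 ≈ -7.5000)
B = -9/4 (B = -2*¼ - 7*¼ = -½ - 7/4 = -9/4 ≈ -2.2500)
(((B + 1) + Z)*(-7))*18 = (((-9/4 + 1) - 15/2)*(-7))*18 = ((-5/4 - 15/2)*(-7))*18 = -35/4*(-7)*18 = (245/4)*18 = 2205/2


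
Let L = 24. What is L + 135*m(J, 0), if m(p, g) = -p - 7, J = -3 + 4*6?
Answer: -3756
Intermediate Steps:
J = 21 (J = -3 + 24 = 21)
m(p, g) = -7 - p
L + 135*m(J, 0) = 24 + 135*(-7 - 1*21) = 24 + 135*(-7 - 21) = 24 + 135*(-28) = 24 - 3780 = -3756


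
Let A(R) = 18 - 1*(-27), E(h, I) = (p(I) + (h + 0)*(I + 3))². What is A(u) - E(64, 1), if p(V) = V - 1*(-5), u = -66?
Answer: -68599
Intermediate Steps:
p(V) = 5 + V (p(V) = V + 5 = 5 + V)
E(h, I) = (5 + I + h*(3 + I))² (E(h, I) = ((5 + I) + (h + 0)*(I + 3))² = ((5 + I) + h*(3 + I))² = (5 + I + h*(3 + I))²)
A(R) = 45 (A(R) = 18 + 27 = 45)
A(u) - E(64, 1) = 45 - (5 + 1 + 3*64 + 1*64)² = 45 - (5 + 1 + 192 + 64)² = 45 - 1*262² = 45 - 1*68644 = 45 - 68644 = -68599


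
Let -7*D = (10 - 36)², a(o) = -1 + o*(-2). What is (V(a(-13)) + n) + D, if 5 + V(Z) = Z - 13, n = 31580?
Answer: 220433/7 ≈ 31490.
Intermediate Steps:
a(o) = -1 - 2*o
V(Z) = -18 + Z (V(Z) = -5 + (Z - 13) = -5 + (-13 + Z) = -18 + Z)
D = -676/7 (D = -(10 - 36)²/7 = -⅐*(-26)² = -⅐*676 = -676/7 ≈ -96.571)
(V(a(-13)) + n) + D = ((-18 + (-1 - 2*(-13))) + 31580) - 676/7 = ((-18 + (-1 + 26)) + 31580) - 676/7 = ((-18 + 25) + 31580) - 676/7 = (7 + 31580) - 676/7 = 31587 - 676/7 = 220433/7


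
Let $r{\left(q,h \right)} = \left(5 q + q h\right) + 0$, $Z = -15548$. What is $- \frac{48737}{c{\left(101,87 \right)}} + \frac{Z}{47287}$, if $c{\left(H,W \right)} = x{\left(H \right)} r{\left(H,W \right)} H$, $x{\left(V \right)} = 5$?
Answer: $- \frac{3272304113}{9647493740} \approx -0.33919$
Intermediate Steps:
$r{\left(q,h \right)} = 5 q + h q$ ($r{\left(q,h \right)} = \left(5 q + h q\right) + 0 = 5 q + h q$)
$c{\left(H,W \right)} = 5 H^{2} \left(5 + W\right)$ ($c{\left(H,W \right)} = 5 H \left(5 + W\right) H = 5 H^{2} \left(5 + W\right)$)
$- \frac{48737}{c{\left(101,87 \right)}} + \frac{Z}{47287} = - \frac{48737}{5 \cdot 101^{2} \left(5 + 87\right)} - \frac{15548}{47287} = - \frac{48737}{5 \cdot 10201 \cdot 92} - \frac{15548}{47287} = - \frac{48737}{4692460} - \frac{15548}{47287} = \left(-48737\right) \frac{1}{4692460} - \frac{15548}{47287} = - \frac{2119}{204020} - \frac{15548}{47287} = - \frac{3272304113}{9647493740}$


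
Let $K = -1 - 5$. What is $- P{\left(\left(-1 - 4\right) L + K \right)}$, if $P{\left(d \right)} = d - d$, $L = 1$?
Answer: $0$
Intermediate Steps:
$K = -6$ ($K = -1 - 5 = -6$)
$P{\left(d \right)} = 0$
$- P{\left(\left(-1 - 4\right) L + K \right)} = \left(-1\right) 0 = 0$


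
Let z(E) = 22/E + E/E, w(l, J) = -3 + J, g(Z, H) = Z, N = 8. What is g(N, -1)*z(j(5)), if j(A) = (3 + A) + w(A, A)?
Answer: 128/5 ≈ 25.600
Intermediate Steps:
j(A) = 2*A (j(A) = (3 + A) + (-3 + A) = 2*A)
z(E) = 1 + 22/E (z(E) = 22/E + 1 = 1 + 22/E)
g(N, -1)*z(j(5)) = 8*((22 + 2*5)/((2*5))) = 8*((22 + 10)/10) = 8*((⅒)*32) = 8*(16/5) = 128/5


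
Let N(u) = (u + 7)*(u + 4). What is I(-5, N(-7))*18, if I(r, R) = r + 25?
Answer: 360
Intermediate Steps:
N(u) = (4 + u)*(7 + u) (N(u) = (7 + u)*(4 + u) = (4 + u)*(7 + u))
I(r, R) = 25 + r
I(-5, N(-7))*18 = (25 - 5)*18 = 20*18 = 360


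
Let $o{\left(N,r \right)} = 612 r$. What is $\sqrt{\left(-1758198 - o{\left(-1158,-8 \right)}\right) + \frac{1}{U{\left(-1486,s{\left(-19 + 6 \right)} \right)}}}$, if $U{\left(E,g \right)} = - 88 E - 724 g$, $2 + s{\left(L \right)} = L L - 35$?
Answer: $\frac{i \sqrt{1357757068778}}{880} \approx 1324.1 i$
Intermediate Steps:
$s{\left(L \right)} = -37 + L^{2}$ ($s{\left(L \right)} = -2 + \left(L L - 35\right) = -2 + \left(L^{2} - 35\right) = -2 + \left(-35 + L^{2}\right) = -37 + L^{2}$)
$U{\left(E,g \right)} = - 724 g - 88 E$
$\sqrt{\left(-1758198 - o{\left(-1158,-8 \right)}\right) + \frac{1}{U{\left(-1486,s{\left(-19 + 6 \right)} \right)}}} = \sqrt{\left(-1758198 - 612 \left(-8\right)\right) + \frac{1}{- 724 \left(-37 + \left(-19 + 6\right)^{2}\right) - -130768}} = \sqrt{\left(-1758198 - -4896\right) + \frac{1}{- 724 \left(-37 + \left(-13\right)^{2}\right) + 130768}} = \sqrt{\left(-1758198 + 4896\right) + \frac{1}{- 724 \left(-37 + 169\right) + 130768}} = \sqrt{-1753302 + \frac{1}{\left(-724\right) 132 + 130768}} = \sqrt{-1753302 + \frac{1}{-95568 + 130768}} = \sqrt{-1753302 + \frac{1}{35200}} = \sqrt{- \frac{61716230399}{35200}} = \frac{i \sqrt{1357757068778}}{880}$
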